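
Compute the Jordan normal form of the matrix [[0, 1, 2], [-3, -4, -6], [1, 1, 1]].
J = [[-1, 1, 0], [0, -1, 0], [0, 0, -1]]

The characteristic polynomial is det(xI - A) = (x + 1)^3, so the eigenvalues are -1 (algebraic multiplicity 3).

For λ = -1: rank(A + I) = 1, rank((A + I)^2) = 0. The eigenspace has dimension 3 - 1 = 2, so there are 2 Jordan blocks; the rank sequence gives block sizes [2, 1].

Assembling the blocks gives the Jordan form J above.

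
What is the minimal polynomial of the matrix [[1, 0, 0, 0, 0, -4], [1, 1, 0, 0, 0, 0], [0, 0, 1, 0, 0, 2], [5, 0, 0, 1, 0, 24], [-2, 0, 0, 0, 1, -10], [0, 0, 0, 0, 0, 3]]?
The characteristic polynomial factors as (x - 3)(x - 1)^5. The minimal polynomial is ∏(x - λ)^{k_λ} where k_λ is the size of the largest Jordan block at λ.

For λ = 1: rank(A - I) = 2, and the largest Jordan block has size 2 (the smallest k with rank((A - I)^k) = rank((A - I)^(k+1))).
For λ = 3: rank(A - 3I) = 5, and the largest Jordan block has size 1 (the smallest k with rank((A - 3I)^k) = rank((A - 3I)^(k+1))).

So m_A(x) = (x - 3)(x - 1)^2.

m_A(x) = (x - 3)(x - 1)^2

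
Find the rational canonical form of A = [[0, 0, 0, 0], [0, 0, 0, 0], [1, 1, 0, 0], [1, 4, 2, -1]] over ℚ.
R = [[0, 0, 0, 0], [0, 0, 0, 0], [0, 1, 0, 0], [0, 0, 1, -1]]

The invariant factors of A (the non-unit diagonal entries of the Smith normal form of xI - A over ℚ[x]) are x, x^2(x + 1), each dividing the next. The characteristic polynomial is their product, x^3(x + 1).

The rational canonical form is the block-diagonal matrix of companion matrices C(f_i):
R = [[0, 0, 0, 0], [0, 0, 0, 0], [0, 1, 0, 0], [0, 0, 1, -1]].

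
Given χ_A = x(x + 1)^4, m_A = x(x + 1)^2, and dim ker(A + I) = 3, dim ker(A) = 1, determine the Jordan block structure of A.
Jordan blocks: (-1, 2), (-1, 1), (-1, 1), (0, 1)

λ = -1: algebraic multiplicity 4 (exponent in χ_A), largest block size 2 (exponent in m_A), 3 blocks (geometric multiplicity). These force block sizes [2, 1, 1].
λ = 0: algebraic multiplicity 1 (exponent in χ_A), largest block size 1 (exponent in m_A), 1 block (geometric multiplicity). This forces block sizes [1].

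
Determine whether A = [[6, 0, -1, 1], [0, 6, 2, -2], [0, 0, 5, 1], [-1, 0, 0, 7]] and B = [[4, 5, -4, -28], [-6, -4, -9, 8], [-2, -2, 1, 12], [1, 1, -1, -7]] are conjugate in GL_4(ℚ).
No.

trace(A) = 24 but trace(B) = -6. The trace is a similarity invariant, so A and B are not similar.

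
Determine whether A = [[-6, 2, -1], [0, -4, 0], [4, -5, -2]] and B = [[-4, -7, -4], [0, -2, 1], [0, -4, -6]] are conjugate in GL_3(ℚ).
Two matrices over a field are similar if and only if they have the same invariant factors.

Both A and B have characteristic polynomial (x + 4)^3 and minimal polynomial (x + 4)^3. Computing further, both have invariant factors (x + 4)^3. Hence A and B are similar.

Yes.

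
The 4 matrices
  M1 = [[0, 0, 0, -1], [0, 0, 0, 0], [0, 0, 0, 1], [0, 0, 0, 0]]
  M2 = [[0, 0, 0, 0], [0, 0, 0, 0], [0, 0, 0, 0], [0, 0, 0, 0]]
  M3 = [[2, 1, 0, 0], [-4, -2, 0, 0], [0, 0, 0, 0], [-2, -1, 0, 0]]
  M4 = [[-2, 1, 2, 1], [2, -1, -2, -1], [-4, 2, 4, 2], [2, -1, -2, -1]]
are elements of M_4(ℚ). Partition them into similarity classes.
Characteristic polynomials: χ_{M1} = x^4, χ_{M2} = x^4, χ_{M3} = x^4, χ_{M4} = x^4.

{M1, M3, M4}: invariant factors x, x, x^2.

{M2}: invariant factors x, x, x, x.

Matrices are similar if and only if their invariant-factor lists agree; the partition into similarity classes is {M1, M3, M4}, {M2}.

2 classes: {M1, M3, M4}, {M2}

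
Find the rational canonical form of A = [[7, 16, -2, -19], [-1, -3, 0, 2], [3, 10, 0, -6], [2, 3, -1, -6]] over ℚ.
R = [[0, 0, 0, -1], [1, 0, 0, -2], [0, 1, 0, -3], [0, 0, 1, -2]]

The invariant factors of A (the non-unit diagonal entries of the Smith normal form of xI - A over ℚ[x]) are (x^2 + x + 1)^2, each dividing the next. The characteristic polynomial is their product, (x^2 + x + 1)^2.

The rational canonical form is the block-diagonal matrix of companion matrices C(f_i):
R = [[0, 0, 0, -1], [1, 0, 0, -2], [0, 1, 0, -3], [0, 0, 1, -2]].

Note the characteristic polynomial does not split into linear factors over ℚ, so A has no Jordan form over ℚ; the rational canonical form exists over any field.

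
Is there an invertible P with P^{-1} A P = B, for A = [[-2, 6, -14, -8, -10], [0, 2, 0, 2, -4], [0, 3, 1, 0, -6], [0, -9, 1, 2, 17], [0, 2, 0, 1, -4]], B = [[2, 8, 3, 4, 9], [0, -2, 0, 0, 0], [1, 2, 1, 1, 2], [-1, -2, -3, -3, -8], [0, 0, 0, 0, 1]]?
Yes.

Two matrices over a field are similar if and only if they have the same invariant factors.

Both A and B have characteristic polynomial (x - 1)^3(x + 2)^2 and minimal polynomial (x - 1)^3(x + 2). Computing further, both have invariant factors x + 2, (x - 1)^3(x + 2). Hence A and B are similar.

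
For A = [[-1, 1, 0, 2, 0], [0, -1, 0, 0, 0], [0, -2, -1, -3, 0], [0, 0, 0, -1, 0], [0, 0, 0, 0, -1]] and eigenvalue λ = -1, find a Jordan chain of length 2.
We seek v_1 ∈ ker((A + I)^2) \ ker(A + I), then set v_{i+1} = (A + I) v_i.

One such chain is v_1 = [[1, -1, -1, 1, 2]]^T, v_2 = [[1, 0, -1, 0, 0]]^T. Check: (A + I) v_2 = [[0, 0, 0, 0, 0]]^T = 0.

v_1 = [[1, -1, -1, 1, 2]]^T, v_2 = [[1, 0, -1, 0, 0]]^T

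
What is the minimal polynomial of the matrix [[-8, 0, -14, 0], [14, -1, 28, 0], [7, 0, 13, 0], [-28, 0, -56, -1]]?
m_A(x) = (x - 6)(x + 1)

The characteristic polynomial factors as (x - 6)(x + 1)^3. The minimal polynomial is ∏(x - λ)^{k_λ} where k_λ is the size of the largest Jordan block at λ.

For λ = -1: rank(A + I) = 1, and the largest Jordan block has size 1 (the smallest k with rank((A + I)^k) = rank((A + I)^(k+1))).
For λ = 6: rank(A - 6I) = 3, and the largest Jordan block has size 1 (the smallest k with rank((A - 6I)^k) = rank((A - 6I)^(k+1))).

So m_A(x) = (x - 6)(x + 1).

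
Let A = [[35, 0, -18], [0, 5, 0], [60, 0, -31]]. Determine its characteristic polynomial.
xI - A = [[x - 35, 0, 18], [0, x - 5, 0], [-60, 0, x + 31]].

Expanding det(xI - A) along the first row:
det(xI - A) = + (x - 35)·det([[x - 5, 0], [0, x + 31]]) - (0)·det([[0, 0], [-60, x + 31]]) + (18)·det([[0, x - 5], [-60, 0]]).

Evaluating gives χ_A(x) = x^3 - 9x^2 + 15x + 25 = (x - 5)^2(x + 1).

χ_A(x) = (x - 5)^2(x + 1)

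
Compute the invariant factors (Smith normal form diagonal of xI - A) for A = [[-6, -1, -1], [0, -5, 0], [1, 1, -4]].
x + 5, (x + 5)^2

The Jordan structure of A has elementary divisors (x + 5)^2, (x + 5). Arranging the block sizes at each eigenvalue in decreasing order and taking row products gives the invariant factors.

Invariant factors (smallest first, each dividing the next): x + 5, (x + 5)^2.

Check: the last factor (x + 5)^2 is the minimal polynomial, and the product (x + 5)^3 is the characteristic polynomial.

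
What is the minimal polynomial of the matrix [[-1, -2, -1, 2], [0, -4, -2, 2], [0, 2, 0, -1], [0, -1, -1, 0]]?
m_A(x) = (x + 1)^3(x + 2)

The characteristic polynomial factors as (x + 1)^3(x + 2). The minimal polynomial is ∏(x - λ)^{k_λ} where k_λ is the size of the largest Jordan block at λ.

For λ = -2: rank(A + 2I) = 3, and the largest Jordan block has size 1 (the smallest k with rank((A + 2I)^k) = rank((A + 2I)^(k+1))).
For λ = -1: rank(A + I) = 3, and the largest Jordan block has size 3 (the smallest k with rank((A + I)^k) = rank((A + I)^(k+1))).

So m_A(x) = (x + 1)^3(x + 2).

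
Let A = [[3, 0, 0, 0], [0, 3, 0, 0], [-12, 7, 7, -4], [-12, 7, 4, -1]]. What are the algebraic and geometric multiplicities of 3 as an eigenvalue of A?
algebraic multiplicity 4, geometric multiplicity 3

The characteristic polynomial is (x - 3)^4, so the factor x - 3 appears with exponent 4: the algebraic multiplicity is 4.

rank(A - 3I) = 1, so the eigenspace has dimension 4 - 1 = 3: the geometric multiplicity is 3.

Since 3 < 4, A is not diagonalizable.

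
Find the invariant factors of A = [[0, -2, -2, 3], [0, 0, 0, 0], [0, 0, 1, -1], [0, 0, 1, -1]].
x, x^3

The Jordan structure of A has elementary divisors x^3, x. Arranging the block sizes at each eigenvalue in decreasing order and taking row products gives the invariant factors.

Invariant factors (smallest first, each dividing the next): x, x^3.

Check: the last factor x^3 is the minimal polynomial, and the product x^4 is the characteristic polynomial.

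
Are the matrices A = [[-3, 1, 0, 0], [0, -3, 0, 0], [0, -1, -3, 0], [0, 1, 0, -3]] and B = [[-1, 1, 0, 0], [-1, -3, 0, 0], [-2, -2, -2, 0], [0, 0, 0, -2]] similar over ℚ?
trace(A) = -12 but trace(B) = -8. The trace is a similarity invariant, so A and B are not similar.

No.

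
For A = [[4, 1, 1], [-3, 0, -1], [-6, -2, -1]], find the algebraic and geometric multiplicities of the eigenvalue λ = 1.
The characteristic polynomial is (x - 1)^3, so the factor x - 1 appears with exponent 3: the algebraic multiplicity is 3.

rank(A - I) = 1, so the eigenspace has dimension 3 - 1 = 2: the geometric multiplicity is 2.

Since 2 < 3, A is not diagonalizable.

algebraic multiplicity 3, geometric multiplicity 2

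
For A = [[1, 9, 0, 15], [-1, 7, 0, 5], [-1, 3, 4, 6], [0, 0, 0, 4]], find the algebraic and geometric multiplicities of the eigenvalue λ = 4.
algebraic multiplicity 4, geometric multiplicity 2

The characteristic polynomial is (x - 4)^4, so the factor x - 4 appears with exponent 4: the algebraic multiplicity is 4.

rank(A - 4I) = 2, so the eigenspace has dimension 4 - 2 = 2: the geometric multiplicity is 2.

Since 2 < 4, A is not diagonalizable.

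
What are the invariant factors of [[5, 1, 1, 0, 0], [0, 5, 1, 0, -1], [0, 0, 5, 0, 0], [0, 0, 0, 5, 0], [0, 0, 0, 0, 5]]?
The Jordan structure of A has elementary divisors (x - 5)^3, (x - 5), (x - 5). Arranging the block sizes at each eigenvalue in decreasing order and taking row products gives the invariant factors.

Invariant factors (smallest first, each dividing the next): x - 5, x - 5, (x - 5)^3.

Check: the last factor (x - 5)^3 is the minimal polynomial, and the product (x - 5)^5 is the characteristic polynomial.

x - 5, x - 5, (x - 5)^3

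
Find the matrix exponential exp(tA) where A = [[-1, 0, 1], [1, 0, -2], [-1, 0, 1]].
A has Jordan form J = [[0, 1, 0], [0, 0, 1], [0, 0, 0]] with A = PJP^{-1}, so e^{tA} = P e^{tJ} P^{-1}.

For a Jordan block J_k(λ), e^{tJ_k(λ)} = e^{λt} · (I + tN + t^2 N^2/2! + ... + t^{k-1} N^{k-1}/(k-1)!) where N is the nilpotent superdiagonal part.

Assembling the blocks and conjugating back gives the entries of e^{tA} as shown above.

e^{tA} = [[1 - t, 0, t], [t*(t + 2)/2, 1, t*(-t - 4)/2], [-t, 0, t + 1]]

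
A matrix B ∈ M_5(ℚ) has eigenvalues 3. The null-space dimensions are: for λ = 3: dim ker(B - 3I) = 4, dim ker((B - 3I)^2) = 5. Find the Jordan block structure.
Jordan blocks: (3, 2), (3, 1), (3, 1), (3, 1)

λ = 3: successive nullity increments [4, 1] count blocks of size ≥ k; block sizes are [2, 1, 1, 1].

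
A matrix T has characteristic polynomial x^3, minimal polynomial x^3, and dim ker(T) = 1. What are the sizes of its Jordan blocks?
λ = 0: algebraic multiplicity 3 (exponent in χ_T), largest block size 3 (exponent in m_T), 1 block (geometric multiplicity). This forces block sizes [3].

Jordan blocks: (0, 3)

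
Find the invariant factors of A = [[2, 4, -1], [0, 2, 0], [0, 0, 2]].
The Jordan structure of A has elementary divisors (x - 2)^2, (x - 2). Arranging the block sizes at each eigenvalue in decreasing order and taking row products gives the invariant factors.

Invariant factors (smallest first, each dividing the next): x - 2, (x - 2)^2.

Check: the last factor (x - 2)^2 is the minimal polynomial, and the product (x - 2)^3 is the characteristic polynomial.

x - 2, (x - 2)^2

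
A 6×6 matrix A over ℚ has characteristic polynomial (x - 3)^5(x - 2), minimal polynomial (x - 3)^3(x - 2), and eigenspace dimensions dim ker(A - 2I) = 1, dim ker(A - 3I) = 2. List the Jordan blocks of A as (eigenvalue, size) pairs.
λ = 2: algebraic multiplicity 1 (exponent in χ_A), largest block size 1 (exponent in m_A), 1 block (geometric multiplicity). This forces block sizes [1].
λ = 3: algebraic multiplicity 5 (exponent in χ_A), largest block size 3 (exponent in m_A), 2 blocks (geometric multiplicity). These force block sizes [3, 2].

Jordan blocks: (2, 1), (3, 3), (3, 2)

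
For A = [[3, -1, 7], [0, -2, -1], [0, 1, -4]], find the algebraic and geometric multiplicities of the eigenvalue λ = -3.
algebraic multiplicity 2, geometric multiplicity 1

The characteristic polynomial is (x - 3)(x + 3)^2, so the factor x + 3 appears with exponent 2: the algebraic multiplicity is 2.

rank(A + 3I) = 2, so the eigenspace has dimension 3 - 2 = 1: the geometric multiplicity is 1.

Since 1 < 2, A is not diagonalizable.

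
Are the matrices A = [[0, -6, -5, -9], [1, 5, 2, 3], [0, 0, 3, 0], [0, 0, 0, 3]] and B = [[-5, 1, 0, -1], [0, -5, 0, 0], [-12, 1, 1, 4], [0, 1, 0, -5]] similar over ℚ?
trace(A) = 11 but trace(B) = -14. The trace is a similarity invariant, so A and B are not similar.

No.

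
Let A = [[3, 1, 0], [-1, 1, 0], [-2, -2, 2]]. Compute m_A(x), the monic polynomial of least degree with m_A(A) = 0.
m_A(x) = (x - 2)^2

The characteristic polynomial factors as (x - 2)^3. The minimal polynomial is ∏(x - λ)^{k_λ} where k_λ is the size of the largest Jordan block at λ.

For λ = 2: rank(A - 2I) = 1, and the largest Jordan block has size 2 (the smallest k with rank((A - 2I)^k) = rank((A - 2I)^(k+1))).

So m_A(x) = (x - 2)^2.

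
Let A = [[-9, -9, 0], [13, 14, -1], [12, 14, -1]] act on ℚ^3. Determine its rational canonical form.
R = [[0, 0, -9], [1, 0, 0], [0, 1, 4]]

The invariant factors of A (the non-unit diagonal entries of the Smith normal form of xI - A over ℚ[x]) are (x - 3)(x^2 - x - 3), each dividing the next. The characteristic polynomial is their product, (x - 3)(x^2 - x - 3).

The rational canonical form is the block-diagonal matrix of companion matrices C(f_i):
R = [[0, 0, -9], [1, 0, 0], [0, 1, 4]].

Note the characteristic polynomial does not split into linear factors over ℚ, so A has no Jordan form over ℚ; the rational canonical form exists over any field.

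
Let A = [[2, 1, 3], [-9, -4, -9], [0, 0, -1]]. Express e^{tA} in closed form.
e^{tA} = [[(3*t + 1)*e^{-t}, t*e^{-t}, 3*t*e^{-t}], [-9*t*e^{-t}, (1 - 3*t)*e^{-t}, -9*t*e^{-t}], [0, 0, e^{-t}]]

A has Jordan form J = [[-1, 1, 0], [0, -1, 0], [0, 0, -1]] with A = PJP^{-1}, so e^{tA} = P e^{tJ} P^{-1}.

For a Jordan block J_k(λ), e^{tJ_k(λ)} = e^{λt} · (I + tN + t^2 N^2/2! + ... + t^{k-1} N^{k-1}/(k-1)!) where N is the nilpotent superdiagonal part.

Assembling the blocks and conjugating back gives the entries of e^{tA} as shown above.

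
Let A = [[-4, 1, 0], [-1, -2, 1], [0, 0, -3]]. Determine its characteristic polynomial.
xI - A = [[x + 4, -1, 0], [1, x + 2, -1], [0, 0, x + 3]].

Expanding det(xI - A) along the first row:
det(xI - A) = + (x + 4)·det([[x + 2, -1], [0, x + 3]]) - (-1)·det([[1, -1], [0, x + 3]]) + (0)·det([[1, x + 2], [0, 0]]).

Evaluating gives χ_A(x) = x^3 + 9x^2 + 27x + 27 = (x + 3)^3.

χ_A(x) = (x + 3)^3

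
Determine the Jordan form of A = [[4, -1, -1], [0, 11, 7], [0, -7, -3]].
The characteristic polynomial is det(xI - A) = (x - 4)^3, so the eigenvalues are 4 (algebraic multiplicity 3).

For λ = 4: rank(A - 4I) = 1, rank((A - 4I)^2) = 0. The eigenspace has dimension 3 - 1 = 2, so there are 2 Jordan blocks; the rank sequence gives block sizes [2, 1].

Assembling the blocks gives the Jordan form J above.

J = [[4, 1, 0], [0, 4, 0], [0, 0, 4]]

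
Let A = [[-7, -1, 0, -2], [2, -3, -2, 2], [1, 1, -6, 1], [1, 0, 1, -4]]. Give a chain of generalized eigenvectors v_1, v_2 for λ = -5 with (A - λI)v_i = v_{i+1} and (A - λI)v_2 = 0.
v_1 = [[-1, 1, 0, 0]]^T, v_2 = [[1, 0, 0, -1]]^T

We seek v_1 ∈ ker((A + 5I)^2) \ ker(A + 5I), then set v_{i+1} = (A + 5I) v_i.

One such chain is v_1 = [[-1, 1, 0, 0]]^T, v_2 = [[1, 0, 0, -1]]^T. Check: (A + 5I) v_2 = [[0, 0, 0, 0]]^T = 0.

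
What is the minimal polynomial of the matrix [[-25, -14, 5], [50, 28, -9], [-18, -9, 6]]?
m_A(x) = (x - 3)^3

The characteristic polynomial factors as (x - 3)^3. The minimal polynomial is ∏(x - λ)^{k_λ} where k_λ is the size of the largest Jordan block at λ.

For λ = 3: rank(A - 3I) = 2, and the largest Jordan block has size 3 (the smallest k with rank((A - 3I)^k) = rank((A - 3I)^(k+1))).

So m_A(x) = (x - 3)^3.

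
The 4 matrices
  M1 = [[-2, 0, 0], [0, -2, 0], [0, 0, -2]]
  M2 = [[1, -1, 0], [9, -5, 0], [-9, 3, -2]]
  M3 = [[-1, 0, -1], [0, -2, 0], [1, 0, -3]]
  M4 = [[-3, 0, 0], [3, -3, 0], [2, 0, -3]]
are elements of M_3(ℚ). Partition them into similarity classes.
3 classes: {M1}, {M2, M3}, {M4}

Characteristic polynomials: χ_{M1} = (x + 2)^3, χ_{M2} = (x + 2)^3, χ_{M3} = (x + 2)^3, χ_{M4} = (x + 3)^3.

{M1}: invariant factors x + 2, x + 2, x + 2.

{M2, M3}: invariant factors x + 2, (x + 2)^2.

{M4}: invariant factors x + 3, (x + 3)^2.

Matrices are similar if and only if their invariant-factor lists agree; the partition into similarity classes is {M1}, {M2, M3}, {M4}.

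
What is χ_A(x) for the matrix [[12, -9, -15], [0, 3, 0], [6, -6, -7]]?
χ_A(x) = (x - 3)^2(x - 2)

xI - A = [[x - 12, 9, 15], [0, x - 3, 0], [-6, 6, x + 7]].

Expanding det(xI - A) along the first row:
det(xI - A) = + (x - 12)·det([[x - 3, 0], [6, x + 7]]) - (9)·det([[0, 0], [-6, x + 7]]) + (15)·det([[0, x - 3], [-6, 6]]).

Evaluating gives χ_A(x) = x^3 - 8x^2 + 21x - 18 = (x - 3)^2(x - 2).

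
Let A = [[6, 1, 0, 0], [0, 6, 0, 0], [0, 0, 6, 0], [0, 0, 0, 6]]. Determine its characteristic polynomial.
χ_A(x) = (x - 6)^4

xI - A = [[x - 6, -1, 0, 0], [0, x - 6, 0, 0], [0, 0, x - 6, 0], [0, 0, 0, x - 6]].

Expanding det(xI - A) along the first row:
det(xI - A) = + (x - 6)·det([[x - 6, 0, 0], [0, x - 6, 0], [0, 0, x - 6]]) - (-1)·det([[0, 0, 0], [0, x - 6, 0], [0, 0, x - 6]]) + (0)·det([[0, x - 6, 0], [0, 0, 0], [0, 0, x - 6]]) - (0)·det([[0, x - 6, 0], [0, 0, x - 6], [0, 0, 0]]).

Evaluating gives χ_A(x) = x^4 - 24x^3 + 216x^2 - 864x + 1296 = (x - 6)^4.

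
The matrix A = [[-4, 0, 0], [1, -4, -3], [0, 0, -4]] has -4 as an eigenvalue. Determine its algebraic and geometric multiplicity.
algebraic multiplicity 3, geometric multiplicity 2

The characteristic polynomial is (x + 4)^3, so the factor x + 4 appears with exponent 3: the algebraic multiplicity is 3.

rank(A + 4I) = 1, so the eigenspace has dimension 3 - 1 = 2: the geometric multiplicity is 2.

Since 2 < 3, A is not diagonalizable.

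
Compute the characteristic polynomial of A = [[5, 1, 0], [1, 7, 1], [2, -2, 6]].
xI - A = [[x - 5, -1, 0], [-1, x - 7, -1], [-2, 2, x - 6]].

Expanding det(xI - A) along the first row:
det(xI - A) = + (x - 5)·det([[x - 7, -1], [2, x - 6]]) - (-1)·det([[-1, -1], [-2, x - 6]]) + (0)·det([[-1, x - 7], [-2, 2]]).

Evaluating gives χ_A(x) = x^3 - 18x^2 + 108x - 216 = (x - 6)^3.

χ_A(x) = (x - 6)^3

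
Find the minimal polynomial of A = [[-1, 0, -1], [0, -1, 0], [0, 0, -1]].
The characteristic polynomial factors as (x + 1)^3. The minimal polynomial is ∏(x - λ)^{k_λ} where k_λ is the size of the largest Jordan block at λ.

For λ = -1: rank(A + I) = 1, and the largest Jordan block has size 2 (the smallest k with rank((A + I)^k) = rank((A + I)^(k+1))).

So m_A(x) = (x + 1)^2.

m_A(x) = (x + 1)^2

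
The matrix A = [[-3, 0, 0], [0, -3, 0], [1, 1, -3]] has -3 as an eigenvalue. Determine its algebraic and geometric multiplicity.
algebraic multiplicity 3, geometric multiplicity 2

The characteristic polynomial is (x + 3)^3, so the factor x + 3 appears with exponent 3: the algebraic multiplicity is 3.

rank(A + 3I) = 1, so the eigenspace has dimension 3 - 1 = 2: the geometric multiplicity is 2.

Since 2 < 3, A is not diagonalizable.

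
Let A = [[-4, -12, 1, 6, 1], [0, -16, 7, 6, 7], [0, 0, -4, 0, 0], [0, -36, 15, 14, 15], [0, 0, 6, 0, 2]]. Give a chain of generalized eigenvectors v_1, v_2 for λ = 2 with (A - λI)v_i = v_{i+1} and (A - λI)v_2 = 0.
We seek v_1 ∈ ker((A - 2I)^2) \ ker(A - 2I), then set v_{i+1} = (A - 2I) v_i.

One such chain is v_1 = [[0, 1, 0, 2, 1]]^T, v_2 = [[1, 1, 0, 3, 0]]^T. Check: (A - 2I) v_2 = [[0, 0, 0, 0, 0]]^T = 0.

v_1 = [[0, 1, 0, 2, 1]]^T, v_2 = [[1, 1, 0, 3, 0]]^T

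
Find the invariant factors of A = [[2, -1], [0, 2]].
(x - 2)^2

The Jordan structure of A has elementary divisors (x - 2)^2. Arranging the block sizes at each eigenvalue in decreasing order and taking row products gives the invariant factors.

Invariant factors (smallest first, each dividing the next): (x - 2)^2.

Check: the last factor (x - 2)^2 is the minimal polynomial, and the product (x - 2)^2 is the characteristic polynomial.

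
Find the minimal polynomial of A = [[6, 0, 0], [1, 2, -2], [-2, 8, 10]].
The characteristic polynomial factors as (x - 6)^3. The minimal polynomial is ∏(x - λ)^{k_λ} where k_λ is the size of the largest Jordan block at λ.

For λ = 6: rank(A - 6I) = 1, and the largest Jordan block has size 2 (the smallest k with rank((A - 6I)^k) = rank((A - 6I)^(k+1))).

So m_A(x) = (x - 6)^2.

m_A(x) = (x - 6)^2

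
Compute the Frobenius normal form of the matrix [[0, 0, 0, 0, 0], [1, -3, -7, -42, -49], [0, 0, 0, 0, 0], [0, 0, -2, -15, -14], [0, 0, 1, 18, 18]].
The invariant factors of A (the non-unit diagonal entries of the Smith normal form of xI - A over ℚ[x]) are x(x + 3), x(x - 6)(x + 3), each dividing the next. The characteristic polynomial is their product, x^2(x - 6)(x + 3)^2.

The rational canonical form is the block-diagonal matrix of companion matrices C(f_i):
R = [[0, 0, 0, 0, 0], [1, -3, 0, 0, 0], [0, 0, 0, 0, 0], [0, 0, 1, 0, 18], [0, 0, 0, 1, 3]].

R = [[0, 0, 0, 0, 0], [1, -3, 0, 0, 0], [0, 0, 0, 0, 0], [0, 0, 1, 0, 18], [0, 0, 0, 1, 3]]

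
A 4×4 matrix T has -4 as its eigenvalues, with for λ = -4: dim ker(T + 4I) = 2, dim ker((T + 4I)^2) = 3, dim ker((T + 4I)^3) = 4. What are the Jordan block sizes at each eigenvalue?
λ = -4: successive nullity increments [2, 1, 1] count blocks of size ≥ k; block sizes are [3, 1].

Jordan blocks: (-4, 3), (-4, 1)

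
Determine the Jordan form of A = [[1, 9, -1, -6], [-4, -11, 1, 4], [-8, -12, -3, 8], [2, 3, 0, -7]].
The characteristic polynomial is det(xI - A) = (x + 5)^4, so the eigenvalues are -5 (algebraic multiplicity 4).

For λ = -5: rank(A + 5I) = 2, rank((A + 5I)^2) = 1, rank((A + 5I)^3) = 0. The eigenspace has dimension 4 - 2 = 2, so there are 2 Jordan blocks; the rank sequence gives block sizes [3, 1].

Assembling the blocks gives the Jordan form J above.

J = [[-5, 1, 0, 0], [0, -5, 1, 0], [0, 0, -5, 0], [0, 0, 0, -5]]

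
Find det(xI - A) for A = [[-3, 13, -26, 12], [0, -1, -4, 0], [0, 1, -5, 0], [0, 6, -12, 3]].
χ_A(x) = (x - 3)(x + 3)^3

xI - A = [[x + 3, -13, 26, -12], [0, x + 1, 4, 0], [0, -1, x + 5, 0], [0, -6, 12, x - 3]].

Expanding det(xI - A) along the first row:
det(xI - A) = + (x + 3)·det([[x + 1, 4, 0], [-1, x + 5, 0], [-6, 12, x - 3]]) - (-13)·det([[0, 4, 0], [0, x + 5, 0], [0, 12, x - 3]]) + (26)·det([[0, x + 1, 0], [0, -1, 0], [0, -6, x - 3]]) - (-12)·det([[0, x + 1, 4], [0, -1, x + 5], [0, -6, 12]]).

Evaluating gives χ_A(x) = x^4 + 6x^3 - 54x - 81 = (x - 3)(x + 3)^3.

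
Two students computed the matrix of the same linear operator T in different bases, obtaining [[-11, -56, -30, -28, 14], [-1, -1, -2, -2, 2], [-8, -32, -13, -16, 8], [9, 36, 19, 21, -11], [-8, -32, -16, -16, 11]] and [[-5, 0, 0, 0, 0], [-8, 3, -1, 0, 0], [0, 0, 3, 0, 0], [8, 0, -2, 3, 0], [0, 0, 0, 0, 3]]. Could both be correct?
Both have characteristic polynomial (x - 3)^4(x + 5) and minimal polynomial (x - 3)^2(x + 5). But rank(A - 3I) = 3 for A while rank(B - 3I) = 2 for B, so the number of Jordan blocks at λ = 3 differs. A and B are not similar.

No.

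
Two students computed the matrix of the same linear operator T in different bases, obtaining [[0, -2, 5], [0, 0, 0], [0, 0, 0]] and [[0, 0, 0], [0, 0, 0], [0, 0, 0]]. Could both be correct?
Both have characteristic polynomial x^3, but the minimal polynomial of A is x^2 while the minimal polynomial of B is x. The minimal polynomial is a similarity invariant, so A and B are not similar.

No.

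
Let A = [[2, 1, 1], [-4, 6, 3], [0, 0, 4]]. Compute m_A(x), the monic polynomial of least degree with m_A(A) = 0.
m_A(x) = (x - 4)^3

The characteristic polynomial factors as (x - 4)^3. The minimal polynomial is ∏(x - λ)^{k_λ} where k_λ is the size of the largest Jordan block at λ.

For λ = 4: rank(A - 4I) = 2, and the largest Jordan block has size 3 (the smallest k with rank((A - 4I)^k) = rank((A - 4I)^(k+1))).

So m_A(x) = (x - 4)^3.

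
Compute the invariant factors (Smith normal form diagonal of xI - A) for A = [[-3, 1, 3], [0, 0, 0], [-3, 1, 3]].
x, x^2

The Jordan structure of A has elementary divisors x^2, x. Arranging the block sizes at each eigenvalue in decreasing order and taking row products gives the invariant factors.

Invariant factors (smallest first, each dividing the next): x, x^2.

Check: the last factor x^2 is the minimal polynomial, and the product x^3 is the characteristic polynomial.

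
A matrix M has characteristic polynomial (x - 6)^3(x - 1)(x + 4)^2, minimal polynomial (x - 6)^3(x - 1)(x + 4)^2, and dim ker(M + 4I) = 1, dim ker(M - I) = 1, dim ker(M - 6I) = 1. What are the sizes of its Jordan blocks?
λ = -4: algebraic multiplicity 2 (exponent in χ_M), largest block size 2 (exponent in m_M), 1 block (geometric multiplicity). This forces block sizes [2].
λ = 1: algebraic multiplicity 1 (exponent in χ_M), largest block size 1 (exponent in m_M), 1 block (geometric multiplicity). This forces block sizes [1].
λ = 6: algebraic multiplicity 3 (exponent in χ_M), largest block size 3 (exponent in m_M), 1 block (geometric multiplicity). This forces block sizes [3].

Jordan blocks: (-4, 2), (1, 1), (6, 3)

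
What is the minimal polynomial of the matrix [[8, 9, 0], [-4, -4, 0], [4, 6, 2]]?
The characteristic polynomial factors as (x - 2)^3. The minimal polynomial is ∏(x - λ)^{k_λ} where k_λ is the size of the largest Jordan block at λ.

For λ = 2: rank(A - 2I) = 1, and the largest Jordan block has size 2 (the smallest k with rank((A - 2I)^k) = rank((A - 2I)^(k+1))).

So m_A(x) = (x - 2)^2.

m_A(x) = (x - 2)^2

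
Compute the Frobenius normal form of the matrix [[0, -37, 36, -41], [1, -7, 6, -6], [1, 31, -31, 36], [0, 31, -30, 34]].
The invariant factors of A (the non-unit diagonal entries of the Smith normal form of xI - A over ℚ[x]) are (x + 1)^4, each dividing the next. The characteristic polynomial is their product, (x + 1)^4.

The rational canonical form is the block-diagonal matrix of companion matrices C(f_i):
R = [[0, 0, 0, -1], [1, 0, 0, -4], [0, 1, 0, -6], [0, 0, 1, -4]].

R = [[0, 0, 0, -1], [1, 0, 0, -4], [0, 1, 0, -6], [0, 0, 1, -4]]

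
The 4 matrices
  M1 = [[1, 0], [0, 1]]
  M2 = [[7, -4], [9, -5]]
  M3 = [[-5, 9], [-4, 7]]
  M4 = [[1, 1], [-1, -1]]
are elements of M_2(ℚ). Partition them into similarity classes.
3 classes: {M1}, {M2, M3}, {M4}

Characteristic polynomials: χ_{M1} = (x - 1)^2, χ_{M2} = (x - 1)^2, χ_{M3} = (x - 1)^2, χ_{M4} = x^2.

{M1}: invariant factors x - 1, x - 1.

{M2, M3}: invariant factors (x - 1)^2.

{M4}: invariant factors x^2.

Matrices are similar if and only if their invariant-factor lists agree; the partition into similarity classes is {M1}, {M2, M3}, {M4}.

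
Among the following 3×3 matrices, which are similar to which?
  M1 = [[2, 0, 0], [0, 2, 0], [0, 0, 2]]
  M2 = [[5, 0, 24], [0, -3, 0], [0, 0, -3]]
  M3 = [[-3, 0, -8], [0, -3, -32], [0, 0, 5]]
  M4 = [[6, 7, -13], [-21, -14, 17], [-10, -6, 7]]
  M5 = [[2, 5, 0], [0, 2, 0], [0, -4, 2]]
4 classes: {M1}, {M2, M3}, {M4}, {M5}

Characteristic polynomials: χ_{M1} = (x - 2)^3, χ_{M2} = (x - 5)(x + 3)^2, χ_{M3} = (x - 5)(x + 3)^2, χ_{M4} = (x - 5)(x + 3)^2, χ_{M5} = (x - 2)^3.

{M1}: invariant factors x - 2, x - 2, x - 2.

{M2, M3}: invariant factors x + 3, (x - 5)(x + 3).

{M4}: invariant factors (x - 5)(x + 3)^2.

{M5}: invariant factors x - 2, (x - 2)^2.

Matrices are similar if and only if their invariant-factor lists agree; the partition into similarity classes is {M1}, {M2, M3}, {M4}, {M5}.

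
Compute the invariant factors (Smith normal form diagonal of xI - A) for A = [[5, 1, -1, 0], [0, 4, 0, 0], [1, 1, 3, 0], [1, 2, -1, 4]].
(x - 4)^2, (x - 4)^2

The Jordan structure of A has elementary divisors (x - 4)^2, (x - 4)^2. Arranging the block sizes at each eigenvalue in decreasing order and taking row products gives the invariant factors.

Invariant factors (smallest first, each dividing the next): (x - 4)^2, (x - 4)^2.

Check: the last factor (x - 4)^2 is the minimal polynomial, and the product (x - 4)^4 is the characteristic polynomial.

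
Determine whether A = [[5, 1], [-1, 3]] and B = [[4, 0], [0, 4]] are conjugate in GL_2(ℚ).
Both have characteristic polynomial (x - 4)^2, but the minimal polynomial of A is (x - 4)^2 while the minimal polynomial of B is x - 4. The minimal polynomial is a similarity invariant, so A and B are not similar.

No.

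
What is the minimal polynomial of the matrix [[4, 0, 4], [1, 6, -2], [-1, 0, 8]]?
The characteristic polynomial factors as (x - 6)^3. The minimal polynomial is ∏(x - λ)^{k_λ} where k_λ is the size of the largest Jordan block at λ.

For λ = 6: rank(A - 6I) = 1, and the largest Jordan block has size 2 (the smallest k with rank((A - 6I)^k) = rank((A - 6I)^(k+1))).

So m_A(x) = (x - 6)^2.

m_A(x) = (x - 6)^2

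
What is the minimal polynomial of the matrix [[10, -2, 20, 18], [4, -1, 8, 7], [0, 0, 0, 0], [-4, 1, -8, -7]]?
The characteristic polynomial factors as x^3(x - 2). The minimal polynomial is ∏(x - λ)^{k_λ} where k_λ is the size of the largest Jordan block at λ.

For λ = 0: rank(A) = 2, and the largest Jordan block has size 2 (the smallest k with rank(A^k) = rank(A^(k+1))).
For λ = 2: rank(A - 2I) = 3, and the largest Jordan block has size 1 (the smallest k with rank((A - 2I)^k) = rank((A - 2I)^(k+1))).

So m_A(x) = x^2(x - 2).

m_A(x) = x^2(x - 2)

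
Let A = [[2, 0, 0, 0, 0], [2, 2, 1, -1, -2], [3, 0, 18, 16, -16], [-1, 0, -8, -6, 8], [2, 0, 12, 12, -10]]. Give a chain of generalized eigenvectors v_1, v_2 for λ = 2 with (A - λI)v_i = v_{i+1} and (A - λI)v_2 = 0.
We seek v_1 ∈ ker((A - 2I)^2) \ ker(A - 2I), then set v_{i+1} = (A - 2I) v_i.

One such chain is v_1 = [[0, -2, 2, -1, 1]]^T, v_2 = [[0, 1, 0, 0, 0]]^T. Check: (A - 2I) v_2 = [[0, 0, 0, 0, 0]]^T = 0.

v_1 = [[0, -2, 2, -1, 1]]^T, v_2 = [[0, 1, 0, 0, 0]]^T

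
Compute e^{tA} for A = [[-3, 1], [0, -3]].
A has Jordan form J = [[-3, 1], [0, -3]] with A = PJP^{-1}, so e^{tA} = P e^{tJ} P^{-1}.

For a Jordan block J_k(λ), e^{tJ_k(λ)} = e^{λt} · (I + tN + t^2 N^2/2! + ... + t^{k-1} N^{k-1}/(k-1)!) where N is the nilpotent superdiagonal part.

Assembling the blocks and conjugating back gives the entries of e^{tA} as shown above.

e^{tA} = [[e^{-3*t}, t*e^{-3*t}], [0, e^{-3*t}]]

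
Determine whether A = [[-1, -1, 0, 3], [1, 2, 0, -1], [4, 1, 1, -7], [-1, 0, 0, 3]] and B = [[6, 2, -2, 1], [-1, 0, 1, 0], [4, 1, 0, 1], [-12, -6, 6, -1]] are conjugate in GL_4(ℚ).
Two matrices over a field are similar if and only if they have the same invariant factors.

Both A and B have characteristic polynomial (x - 2)(x - 1)^3 and minimal polynomial (x - 2)(x - 1)^2. Computing further, both have invariant factors x - 1, (x - 2)(x - 1)^2. Hence A and B are similar.

Yes.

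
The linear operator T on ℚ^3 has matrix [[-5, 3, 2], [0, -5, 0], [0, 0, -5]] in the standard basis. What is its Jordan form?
The characteristic polynomial is det(xI - A) = (x + 5)^3, so the eigenvalues are -5 (algebraic multiplicity 3).

For λ = -5: rank(A + 5I) = 1, rank((A + 5I)^2) = 0. The eigenspace has dimension 3 - 1 = 2, so there are 2 Jordan blocks; the rank sequence gives block sizes [2, 1].

Assembling the blocks gives the Jordan form J above.

J = [[-5, 1, 0], [0, -5, 0], [0, 0, -5]]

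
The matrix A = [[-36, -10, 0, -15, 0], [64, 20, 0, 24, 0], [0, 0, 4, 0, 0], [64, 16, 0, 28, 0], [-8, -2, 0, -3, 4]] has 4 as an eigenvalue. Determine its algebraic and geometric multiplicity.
The characteristic polynomial is (x - 4)^5, so the factor x - 4 appears with exponent 5: the algebraic multiplicity is 5.

rank(A - 4I) = 1, so the eigenspace has dimension 5 - 1 = 4: the geometric multiplicity is 4.

Since 4 < 5, A is not diagonalizable.

algebraic multiplicity 5, geometric multiplicity 4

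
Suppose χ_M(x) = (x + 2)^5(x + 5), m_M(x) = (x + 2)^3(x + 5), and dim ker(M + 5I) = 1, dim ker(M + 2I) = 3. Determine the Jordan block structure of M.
Jordan blocks: (-5, 1), (-2, 3), (-2, 1), (-2, 1)

λ = -5: algebraic multiplicity 1 (exponent in χ_M), largest block size 1 (exponent in m_M), 1 block (geometric multiplicity). This forces block sizes [1].
λ = -2: algebraic multiplicity 5 (exponent in χ_M), largest block size 3 (exponent in m_M), 3 blocks (geometric multiplicity). These force block sizes [3, 1, 1].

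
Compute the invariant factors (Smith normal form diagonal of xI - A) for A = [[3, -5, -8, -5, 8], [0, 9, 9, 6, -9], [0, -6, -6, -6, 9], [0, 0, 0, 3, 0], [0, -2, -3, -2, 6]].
x - 3, x - 3, (x - 3)^3

The Jordan structure of A has elementary divisors (x - 3)^3, (x - 3), (x - 3). Arranging the block sizes at each eigenvalue in decreasing order and taking row products gives the invariant factors.

Invariant factors (smallest first, each dividing the next): x - 3, x - 3, (x - 3)^3.

Check: the last factor (x - 3)^3 is the minimal polynomial, and the product (x - 3)^5 is the characteristic polynomial.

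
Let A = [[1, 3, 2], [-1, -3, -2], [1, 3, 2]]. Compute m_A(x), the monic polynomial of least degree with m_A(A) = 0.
The characteristic polynomial factors as x^3. The minimal polynomial is ∏(x - λ)^{k_λ} where k_λ is the size of the largest Jordan block at λ.

For λ = 0: rank(A) = 1, and the largest Jordan block has size 2 (the smallest k with rank(A^k) = rank(A^(k+1))).

So m_A(x) = x^2.

m_A(x) = x^2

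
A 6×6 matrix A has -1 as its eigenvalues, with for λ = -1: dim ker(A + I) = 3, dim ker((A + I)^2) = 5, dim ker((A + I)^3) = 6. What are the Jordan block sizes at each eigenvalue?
λ = -1: successive nullity increments [3, 2, 1] count blocks of size ≥ k; block sizes are [3, 2, 1].

Jordan blocks: (-1, 3), (-1, 2), (-1, 1)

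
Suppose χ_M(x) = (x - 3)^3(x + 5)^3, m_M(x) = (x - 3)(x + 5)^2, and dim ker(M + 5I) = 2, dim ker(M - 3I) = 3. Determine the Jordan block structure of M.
Jordan blocks: (-5, 2), (-5, 1), (3, 1), (3, 1), (3, 1)

λ = -5: algebraic multiplicity 3 (exponent in χ_M), largest block size 2 (exponent in m_M), 2 blocks (geometric multiplicity). These force block sizes [2, 1].
λ = 3: algebraic multiplicity 3 (exponent in χ_M), largest block size 1 (exponent in m_M), 3 blocks (geometric multiplicity). These force block sizes [1, 1, 1].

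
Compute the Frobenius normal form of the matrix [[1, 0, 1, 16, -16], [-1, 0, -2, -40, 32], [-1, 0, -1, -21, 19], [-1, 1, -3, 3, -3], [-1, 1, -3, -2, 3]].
R = [[0, 0, 0, 0, 15], [1, 0, 0, 0, -18], [0, 1, 0, 0, 3], [0, 0, 1, 0, -5], [0, 0, 0, 1, 6]]

The invariant factors of A (the non-unit diagonal entries of the Smith normal form of xI - A over ℚ[x]) are (x - 5)(x - 1)(x^3 - 3), each dividing the next. The characteristic polynomial is their product, (x - 5)(x - 1)(x^3 - 3).

The rational canonical form is the block-diagonal matrix of companion matrices C(f_i):
R = [[0, 0, 0, 0, 15], [1, 0, 0, 0, -18], [0, 1, 0, 0, 3], [0, 0, 1, 0, -5], [0, 0, 0, 1, 6]].

Note the characteristic polynomial does not split into linear factors over ℚ, so A has no Jordan form over ℚ; the rational canonical form exists over any field.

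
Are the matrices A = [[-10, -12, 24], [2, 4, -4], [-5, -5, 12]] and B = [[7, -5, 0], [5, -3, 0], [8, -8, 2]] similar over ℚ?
Two matrices over a field are similar if and only if they have the same invariant factors.

Both A and B have characteristic polynomial (x - 2)^3 and minimal polynomial (x - 2)^2. Computing further, both have invariant factors x - 2, (x - 2)^2. Hence A and B are similar.

Yes.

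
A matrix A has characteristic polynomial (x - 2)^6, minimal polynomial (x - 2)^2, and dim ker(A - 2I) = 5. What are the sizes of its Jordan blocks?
λ = 2: algebraic multiplicity 6 (exponent in χ_A), largest block size 2 (exponent in m_A), 5 blocks (geometric multiplicity). These force block sizes [2, 1, 1, 1, 1].

Jordan blocks: (2, 2), (2, 1), (2, 1), (2, 1), (2, 1)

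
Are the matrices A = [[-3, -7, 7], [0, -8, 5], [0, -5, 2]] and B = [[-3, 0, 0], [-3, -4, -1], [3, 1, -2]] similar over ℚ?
Yes.

Two matrices over a field are similar if and only if they have the same invariant factors.

Both A and B have characteristic polynomial (x + 3)^3 and minimal polynomial (x + 3)^2. Computing further, both have invariant factors x + 3, (x + 3)^2. Hence A and B are similar.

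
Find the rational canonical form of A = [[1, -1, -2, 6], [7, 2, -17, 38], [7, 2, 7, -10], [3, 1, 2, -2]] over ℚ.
R = [[4, 0, 0, 0], [0, 0, 0, 24], [0, 1, 0, -6], [0, 0, 1, 4]]

The invariant factors of A (the non-unit diagonal entries of the Smith normal form of xI - A over ℚ[x]) are x - 4, (x - 4)(x^2 + 6), each dividing the next. The characteristic polynomial is their product, (x - 4)^2(x^2 + 6).

The rational canonical form is the block-diagonal matrix of companion matrices C(f_i):
R = [[4, 0, 0, 0], [0, 0, 0, 24], [0, 1, 0, -6], [0, 0, 1, 4]].

Note the characteristic polynomial does not split into linear factors over ℚ, so A has no Jordan form over ℚ; the rational canonical form exists over any field.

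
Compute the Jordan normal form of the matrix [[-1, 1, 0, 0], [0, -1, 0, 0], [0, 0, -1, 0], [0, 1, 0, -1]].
J = [[-1, 1, 0, 0], [0, -1, 0, 0], [0, 0, -1, 0], [0, 0, 0, -1]]

The characteristic polynomial is det(xI - A) = (x + 1)^4, so the eigenvalues are -1 (algebraic multiplicity 4).

For λ = -1: rank(A + I) = 1, rank((A + I)^2) = 0. The eigenspace has dimension 4 - 1 = 3, so there are 3 Jordan blocks; the rank sequence gives block sizes [2, 1, 1].

Assembling the blocks gives the Jordan form J above.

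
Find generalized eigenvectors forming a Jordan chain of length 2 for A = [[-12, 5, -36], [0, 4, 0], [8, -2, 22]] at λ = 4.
v_1 = [[-16, 1, 7]]^T, v_2 = [[9, 0, -4]]^T

We seek v_1 ∈ ker((A - 4I)^2) \ ker(A - 4I), then set v_{i+1} = (A - 4I) v_i.

One such chain is v_1 = [[-16, 1, 7]]^T, v_2 = [[9, 0, -4]]^T. Check: (A - 4I) v_2 = [[0, 0, 0]]^T = 0.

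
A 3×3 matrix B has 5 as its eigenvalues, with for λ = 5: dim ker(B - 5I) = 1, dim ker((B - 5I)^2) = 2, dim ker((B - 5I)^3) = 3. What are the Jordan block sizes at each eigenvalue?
λ = 5: successive nullity increments [1, 1, 1] count blocks of size ≥ k; block sizes are [3].

Jordan blocks: (5, 3)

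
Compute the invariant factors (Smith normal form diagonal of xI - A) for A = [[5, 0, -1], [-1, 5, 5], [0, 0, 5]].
The Jordan structure of A has elementary divisors (x - 5)^3. Arranging the block sizes at each eigenvalue in decreasing order and taking row products gives the invariant factors.

Invariant factors (smallest first, each dividing the next): (x - 5)^3.

Check: the last factor (x - 5)^3 is the minimal polynomial, and the product (x - 5)^3 is the characteristic polynomial.

(x - 5)^3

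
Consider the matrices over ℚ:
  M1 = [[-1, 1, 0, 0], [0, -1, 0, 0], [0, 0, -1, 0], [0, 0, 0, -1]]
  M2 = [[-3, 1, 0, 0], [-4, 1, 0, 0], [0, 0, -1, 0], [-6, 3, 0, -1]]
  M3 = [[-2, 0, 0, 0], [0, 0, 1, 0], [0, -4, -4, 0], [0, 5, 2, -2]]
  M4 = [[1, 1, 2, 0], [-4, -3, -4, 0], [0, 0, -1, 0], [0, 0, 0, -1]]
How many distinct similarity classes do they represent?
2 classes: {M1, M2, M4}, {M3}

Characteristic polynomials: χ_{M1} = (x + 1)^4, χ_{M2} = (x + 1)^4, χ_{M3} = (x + 2)^4, χ_{M4} = (x + 1)^4.

{M1, M2, M4}: invariant factors x + 1, x + 1, (x + 1)^2.

{M3}: invariant factors x + 2, (x + 2)^3.

Matrices are similar if and only if their invariant-factor lists agree; the partition into similarity classes is {M1, M2, M4}, {M3}.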